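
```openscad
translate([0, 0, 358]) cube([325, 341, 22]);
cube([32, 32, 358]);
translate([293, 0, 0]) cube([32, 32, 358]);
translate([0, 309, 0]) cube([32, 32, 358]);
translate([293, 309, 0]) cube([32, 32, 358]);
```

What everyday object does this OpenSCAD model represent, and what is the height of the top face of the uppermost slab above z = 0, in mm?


A stool. The seat height is 380 mm.

A 325×341×22 slab at z = 358 on four corner posts — a stool. The seat top is 358 + 22 = 380 mm.


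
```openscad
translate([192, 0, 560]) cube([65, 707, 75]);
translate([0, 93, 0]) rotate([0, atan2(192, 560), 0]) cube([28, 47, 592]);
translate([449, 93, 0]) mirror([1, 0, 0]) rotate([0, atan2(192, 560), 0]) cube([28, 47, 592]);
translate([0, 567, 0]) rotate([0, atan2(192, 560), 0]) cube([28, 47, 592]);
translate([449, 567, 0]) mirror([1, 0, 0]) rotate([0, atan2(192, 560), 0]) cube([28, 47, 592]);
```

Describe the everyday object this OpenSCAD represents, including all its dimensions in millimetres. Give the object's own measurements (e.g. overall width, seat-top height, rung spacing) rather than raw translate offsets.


A sawhorse. A 65×707×75 mm beam (x, y, z) sits on two A-frame leg pairs. Each pair is two raked legs of 28×47 mm section (47 mm along y) splaying symmetrically in x. Each leg rises 560 mm vertically over 192 mm of horizontal reach and is 592 mm long along its own axis. Every leg's outer bottom edge rests on the floor and its outer top edge meets a bottom edge of the beam — the left legs (tilting toward +x) meet the beam's −x bottom edge, the right legs (their mirror images, tilting toward −x) meet its +x bottom edge — so the leg tops tuck under the beam, the beam's underside is 560 mm above the floor, and the feet are 449 mm apart outside-to-outside with the beam centred between them. The two leg pairs are set in 93 mm from either end of the beam.


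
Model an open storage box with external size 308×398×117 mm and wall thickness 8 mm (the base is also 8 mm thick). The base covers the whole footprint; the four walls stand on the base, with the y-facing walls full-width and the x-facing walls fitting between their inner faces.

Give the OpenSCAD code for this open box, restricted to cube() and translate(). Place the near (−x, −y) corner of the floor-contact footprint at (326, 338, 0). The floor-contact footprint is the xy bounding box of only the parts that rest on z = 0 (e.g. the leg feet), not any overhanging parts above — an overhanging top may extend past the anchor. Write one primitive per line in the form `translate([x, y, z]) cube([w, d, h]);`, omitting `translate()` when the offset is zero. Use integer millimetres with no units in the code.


translate([326, 338, 0]) cube([308, 398, 8]);
translate([326, 338, 8]) cube([308, 8, 109]);
translate([326, 728, 8]) cube([308, 8, 109]);
translate([326, 346, 8]) cube([8, 382, 109]);
translate([626, 346, 8]) cube([8, 382, 109]);


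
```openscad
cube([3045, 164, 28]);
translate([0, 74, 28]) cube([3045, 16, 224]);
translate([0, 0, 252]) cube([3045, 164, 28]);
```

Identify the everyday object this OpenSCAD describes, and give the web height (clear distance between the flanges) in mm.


An I-beam. The web height is 224 mm.

Two wide flanges with a thin centred web — an I-beam. Overall 280 mm minus two 28 mm flanges gives a web of 280 − 2·28 = 224 mm.


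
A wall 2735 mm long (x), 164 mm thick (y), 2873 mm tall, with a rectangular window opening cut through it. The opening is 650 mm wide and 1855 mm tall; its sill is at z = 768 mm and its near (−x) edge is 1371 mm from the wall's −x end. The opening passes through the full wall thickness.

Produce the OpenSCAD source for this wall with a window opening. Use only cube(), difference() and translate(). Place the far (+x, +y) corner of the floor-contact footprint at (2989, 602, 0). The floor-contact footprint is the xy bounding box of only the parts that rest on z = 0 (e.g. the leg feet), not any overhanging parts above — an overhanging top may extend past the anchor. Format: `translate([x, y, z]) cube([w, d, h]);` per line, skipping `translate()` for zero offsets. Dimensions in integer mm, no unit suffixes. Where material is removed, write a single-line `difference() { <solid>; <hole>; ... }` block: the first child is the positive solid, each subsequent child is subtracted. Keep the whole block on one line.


difference() { translate([254, 438, 0]) cube([2735, 164, 2873]); translate([1625, 438, 768]) cube([650, 164, 1855]); }


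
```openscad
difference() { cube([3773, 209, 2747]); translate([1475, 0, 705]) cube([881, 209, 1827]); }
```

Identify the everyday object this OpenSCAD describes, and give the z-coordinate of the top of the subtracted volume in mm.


A wall with a window opening. The window head height is 2532 mm.

A wall with a rectangular opening subtracted — a window. Sill at z = 705, opening 1827 mm tall, so the head is at 705 + 1827 = 2532 mm.


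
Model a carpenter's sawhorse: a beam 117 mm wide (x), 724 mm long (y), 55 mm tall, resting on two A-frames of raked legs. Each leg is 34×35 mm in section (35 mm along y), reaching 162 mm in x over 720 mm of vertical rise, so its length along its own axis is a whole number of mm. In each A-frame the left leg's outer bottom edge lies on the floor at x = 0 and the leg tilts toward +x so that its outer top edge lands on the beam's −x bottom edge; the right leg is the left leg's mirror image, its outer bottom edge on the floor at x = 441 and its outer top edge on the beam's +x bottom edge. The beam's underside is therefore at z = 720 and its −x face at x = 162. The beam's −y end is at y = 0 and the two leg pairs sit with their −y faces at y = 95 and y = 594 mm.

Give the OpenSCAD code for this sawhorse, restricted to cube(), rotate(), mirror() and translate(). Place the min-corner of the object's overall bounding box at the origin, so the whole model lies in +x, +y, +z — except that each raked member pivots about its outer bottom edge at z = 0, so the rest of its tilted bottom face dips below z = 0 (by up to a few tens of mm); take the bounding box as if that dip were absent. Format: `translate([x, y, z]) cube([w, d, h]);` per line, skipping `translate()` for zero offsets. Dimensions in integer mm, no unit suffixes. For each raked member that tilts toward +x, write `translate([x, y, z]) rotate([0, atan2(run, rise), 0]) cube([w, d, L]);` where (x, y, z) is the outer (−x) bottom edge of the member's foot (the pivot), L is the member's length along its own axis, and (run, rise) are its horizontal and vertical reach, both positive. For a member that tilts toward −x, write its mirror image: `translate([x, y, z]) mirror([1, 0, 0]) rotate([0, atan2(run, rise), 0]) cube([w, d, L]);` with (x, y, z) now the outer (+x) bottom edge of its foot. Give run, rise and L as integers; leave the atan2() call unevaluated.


// leg length = √(162² + 720²) = 738
// right-leg outer foot x = 2·162 + 117 = 441
// beam min-corner = (162, 0, 720)
translate([162, 0, 720]) cube([117, 724, 55]);
translate([0, 95, 0]) rotate([0, atan2(162, 720), 0]) cube([34, 35, 738]);
translate([441, 95, 0]) mirror([1, 0, 0]) rotate([0, atan2(162, 720), 0]) cube([34, 35, 738]);
translate([0, 594, 0]) rotate([0, atan2(162, 720), 0]) cube([34, 35, 738]);
translate([441, 594, 0]) mirror([1, 0, 0]) rotate([0, atan2(162, 720), 0]) cube([34, 35, 738]);


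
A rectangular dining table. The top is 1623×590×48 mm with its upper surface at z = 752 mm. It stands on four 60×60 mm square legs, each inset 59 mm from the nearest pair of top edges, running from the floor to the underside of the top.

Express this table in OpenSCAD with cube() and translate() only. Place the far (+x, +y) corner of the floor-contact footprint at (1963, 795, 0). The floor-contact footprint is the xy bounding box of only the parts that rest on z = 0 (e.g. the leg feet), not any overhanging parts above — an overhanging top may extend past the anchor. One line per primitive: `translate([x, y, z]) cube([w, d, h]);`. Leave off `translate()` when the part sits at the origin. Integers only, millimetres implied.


translate([399, 264, 704]) cube([1623, 590, 48]);
translate([458, 323, 0]) cube([60, 60, 704]);
translate([1903, 323, 0]) cube([60, 60, 704]);
translate([458, 735, 0]) cube([60, 60, 704]);
translate([1903, 735, 0]) cube([60, 60, 704]);


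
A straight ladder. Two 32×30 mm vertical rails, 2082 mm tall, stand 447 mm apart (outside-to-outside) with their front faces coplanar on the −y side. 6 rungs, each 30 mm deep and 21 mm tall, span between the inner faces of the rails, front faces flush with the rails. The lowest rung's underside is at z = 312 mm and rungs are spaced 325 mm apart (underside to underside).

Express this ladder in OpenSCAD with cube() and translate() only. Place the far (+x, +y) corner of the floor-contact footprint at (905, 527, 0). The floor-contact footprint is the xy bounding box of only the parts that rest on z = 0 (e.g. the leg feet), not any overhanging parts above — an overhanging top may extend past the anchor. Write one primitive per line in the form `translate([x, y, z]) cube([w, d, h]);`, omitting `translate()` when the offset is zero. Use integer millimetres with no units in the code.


translate([458, 497, 0]) cube([32, 30, 2082]);
translate([873, 497, 0]) cube([32, 30, 2082]);
translate([490, 497, 312]) cube([383, 30, 21]);
translate([490, 497, 637]) cube([383, 30, 21]);
translate([490, 497, 962]) cube([383, 30, 21]);
translate([490, 497, 1287]) cube([383, 30, 21]);
translate([490, 497, 1612]) cube([383, 30, 21]);
translate([490, 497, 1937]) cube([383, 30, 21]);


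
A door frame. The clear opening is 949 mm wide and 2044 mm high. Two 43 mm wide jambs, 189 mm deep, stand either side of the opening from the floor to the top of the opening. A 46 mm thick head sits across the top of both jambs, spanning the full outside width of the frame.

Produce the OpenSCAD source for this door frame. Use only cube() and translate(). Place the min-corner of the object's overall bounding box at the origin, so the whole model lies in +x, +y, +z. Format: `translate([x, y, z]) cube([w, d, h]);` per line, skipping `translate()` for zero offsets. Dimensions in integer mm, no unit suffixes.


cube([43, 189, 2044]);
translate([992, 0, 0]) cube([43, 189, 2044]);
translate([0, 0, 2044]) cube([1035, 189, 46]);


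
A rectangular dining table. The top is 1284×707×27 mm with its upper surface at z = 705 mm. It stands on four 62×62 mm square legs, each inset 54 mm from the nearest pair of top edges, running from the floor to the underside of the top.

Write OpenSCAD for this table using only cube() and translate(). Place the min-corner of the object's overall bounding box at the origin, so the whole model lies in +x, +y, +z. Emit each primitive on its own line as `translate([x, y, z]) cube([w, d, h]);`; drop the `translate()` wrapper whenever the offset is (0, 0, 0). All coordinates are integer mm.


translate([0, 0, 678]) cube([1284, 707, 27]);
translate([54, 54, 0]) cube([62, 62, 678]);
translate([1168, 54, 0]) cube([62, 62, 678]);
translate([54, 591, 0]) cube([62, 62, 678]);
translate([1168, 591, 0]) cube([62, 62, 678]);


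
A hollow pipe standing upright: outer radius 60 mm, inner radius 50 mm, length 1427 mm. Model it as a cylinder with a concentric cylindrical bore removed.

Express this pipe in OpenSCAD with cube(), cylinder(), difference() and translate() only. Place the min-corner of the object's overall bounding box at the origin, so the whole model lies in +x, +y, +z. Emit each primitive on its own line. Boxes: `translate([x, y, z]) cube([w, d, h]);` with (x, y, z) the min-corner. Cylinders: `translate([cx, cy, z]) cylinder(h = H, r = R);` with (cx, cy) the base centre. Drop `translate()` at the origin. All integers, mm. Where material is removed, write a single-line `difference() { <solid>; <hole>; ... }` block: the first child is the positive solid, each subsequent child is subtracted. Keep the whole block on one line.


difference() { translate([60, 60, 0]) cylinder(h = 1427, r = 60); translate([60, 60, 0]) cylinder(h = 1427, r = 50); }


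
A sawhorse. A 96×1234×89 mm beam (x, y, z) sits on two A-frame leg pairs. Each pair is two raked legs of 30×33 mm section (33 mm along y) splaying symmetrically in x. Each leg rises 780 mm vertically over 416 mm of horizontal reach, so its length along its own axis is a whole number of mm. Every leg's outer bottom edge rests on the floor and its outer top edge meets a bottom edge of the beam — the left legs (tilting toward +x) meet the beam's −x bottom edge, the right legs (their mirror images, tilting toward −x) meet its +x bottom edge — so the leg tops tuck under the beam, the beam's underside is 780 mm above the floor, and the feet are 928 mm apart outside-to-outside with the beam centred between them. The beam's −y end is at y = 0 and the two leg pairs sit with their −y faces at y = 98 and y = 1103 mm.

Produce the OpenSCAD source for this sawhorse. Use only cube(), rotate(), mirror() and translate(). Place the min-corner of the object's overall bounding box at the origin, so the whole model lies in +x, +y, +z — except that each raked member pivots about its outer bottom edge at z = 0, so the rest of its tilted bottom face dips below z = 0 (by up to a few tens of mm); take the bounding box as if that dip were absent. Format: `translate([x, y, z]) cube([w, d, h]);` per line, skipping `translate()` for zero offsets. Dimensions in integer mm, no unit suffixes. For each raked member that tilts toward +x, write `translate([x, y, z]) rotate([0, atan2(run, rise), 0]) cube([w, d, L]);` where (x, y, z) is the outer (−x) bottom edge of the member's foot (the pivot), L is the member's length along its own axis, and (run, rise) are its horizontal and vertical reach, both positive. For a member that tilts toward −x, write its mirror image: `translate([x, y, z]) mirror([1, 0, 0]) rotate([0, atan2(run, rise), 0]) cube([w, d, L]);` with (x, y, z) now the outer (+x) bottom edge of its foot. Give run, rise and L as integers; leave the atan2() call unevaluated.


translate([416, 0, 780]) cube([96, 1234, 89]);
translate([0, 98, 0]) rotate([0, atan2(416, 780), 0]) cube([30, 33, 884]);
translate([928, 98, 0]) mirror([1, 0, 0]) rotate([0, atan2(416, 780), 0]) cube([30, 33, 884]);
translate([0, 1103, 0]) rotate([0, atan2(416, 780), 0]) cube([30, 33, 884]);
translate([928, 1103, 0]) mirror([1, 0, 0]) rotate([0, atan2(416, 780), 0]) cube([30, 33, 884]);


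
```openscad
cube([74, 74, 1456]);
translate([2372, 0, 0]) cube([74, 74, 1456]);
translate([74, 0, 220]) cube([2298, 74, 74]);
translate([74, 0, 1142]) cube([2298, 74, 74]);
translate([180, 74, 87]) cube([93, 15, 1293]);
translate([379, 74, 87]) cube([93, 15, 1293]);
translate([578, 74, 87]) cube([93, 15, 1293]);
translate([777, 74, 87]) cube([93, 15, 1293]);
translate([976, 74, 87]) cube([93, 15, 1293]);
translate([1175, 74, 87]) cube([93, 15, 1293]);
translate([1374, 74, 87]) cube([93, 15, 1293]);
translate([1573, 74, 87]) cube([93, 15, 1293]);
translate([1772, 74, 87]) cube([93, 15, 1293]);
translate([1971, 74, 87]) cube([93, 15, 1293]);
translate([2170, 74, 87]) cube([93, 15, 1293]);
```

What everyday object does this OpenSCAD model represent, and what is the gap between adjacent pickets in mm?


A fence section. The picket gap is 106 mm.

Two posts, two rails, 11 pickets — a fence section. Span 2298 mm holds 11 pickets of 93 mm with 12 equal gaps: ⌊(2298 − 11·93) / 12⌋ = 106 mm.


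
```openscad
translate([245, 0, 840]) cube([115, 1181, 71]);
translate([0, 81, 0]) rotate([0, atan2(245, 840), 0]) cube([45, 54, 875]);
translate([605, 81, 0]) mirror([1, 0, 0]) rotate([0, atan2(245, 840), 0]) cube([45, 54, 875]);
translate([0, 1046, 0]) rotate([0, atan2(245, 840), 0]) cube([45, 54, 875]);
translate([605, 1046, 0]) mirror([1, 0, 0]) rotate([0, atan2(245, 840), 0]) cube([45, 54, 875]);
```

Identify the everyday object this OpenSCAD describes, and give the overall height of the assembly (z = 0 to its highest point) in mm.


A sawhorse. The overall height is 911 mm.

A beam across two mirrored pairs of raked legs — a sawhorse. The beam's underside is at z = 840 (matching the legs' vertical rise in atan2(245, 840)) and the beam is 71 mm tall, so its top is at 840 + 71 = 911 mm. The raked legs top out at the beam's underside, so that is the highest point.


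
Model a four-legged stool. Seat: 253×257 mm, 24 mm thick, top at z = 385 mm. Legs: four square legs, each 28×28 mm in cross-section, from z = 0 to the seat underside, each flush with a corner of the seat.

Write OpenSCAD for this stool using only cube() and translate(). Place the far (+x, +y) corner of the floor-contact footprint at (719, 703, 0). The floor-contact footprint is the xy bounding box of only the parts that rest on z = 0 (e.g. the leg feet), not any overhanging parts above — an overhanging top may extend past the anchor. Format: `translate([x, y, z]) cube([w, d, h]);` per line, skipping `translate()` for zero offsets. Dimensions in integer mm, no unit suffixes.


translate([466, 446, 361]) cube([253, 257, 24]);
translate([466, 446, 0]) cube([28, 28, 361]);
translate([691, 446, 0]) cube([28, 28, 361]);
translate([466, 675, 0]) cube([28, 28, 361]);
translate([691, 675, 0]) cube([28, 28, 361]);


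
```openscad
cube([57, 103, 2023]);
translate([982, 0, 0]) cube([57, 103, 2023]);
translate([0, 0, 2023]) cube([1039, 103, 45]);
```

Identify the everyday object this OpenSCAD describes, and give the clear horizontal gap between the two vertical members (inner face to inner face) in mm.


A door frame. The clear opening width is 925 mm.

Two 2023 mm tall posts with a header on top — a door frame. The left jamb is 57 mm wide at x = 0; the right jamb starts at x = 982. The clear opening is 982 − 57 = 925 mm.


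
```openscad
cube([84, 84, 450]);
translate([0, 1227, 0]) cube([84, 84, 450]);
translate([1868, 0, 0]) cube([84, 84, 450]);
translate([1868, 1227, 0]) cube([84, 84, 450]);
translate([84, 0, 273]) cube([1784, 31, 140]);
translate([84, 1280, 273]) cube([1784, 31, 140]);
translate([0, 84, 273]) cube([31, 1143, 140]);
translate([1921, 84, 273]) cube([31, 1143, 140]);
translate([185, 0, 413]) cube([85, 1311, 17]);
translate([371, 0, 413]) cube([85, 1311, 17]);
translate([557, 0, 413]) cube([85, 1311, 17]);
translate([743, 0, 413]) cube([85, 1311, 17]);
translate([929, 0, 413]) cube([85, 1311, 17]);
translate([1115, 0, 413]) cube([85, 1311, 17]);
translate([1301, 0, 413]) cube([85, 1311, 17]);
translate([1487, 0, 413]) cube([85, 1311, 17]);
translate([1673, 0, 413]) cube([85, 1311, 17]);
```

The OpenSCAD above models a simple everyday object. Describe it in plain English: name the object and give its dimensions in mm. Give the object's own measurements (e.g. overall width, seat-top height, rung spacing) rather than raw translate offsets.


A bed frame 1952 mm long (x) by 1311 mm wide (y). Four 84×84 mm corner posts, 450 mm tall, at the corners of the footprint. Four rails of 31 mm thickness and 140 mm height run between adjacent posts with their undersides at z = 273 mm, their outer faces flush with the outside of the frame (the two x-running rails run between the posts' inner faces; the two y-running rails run between the posts' inner faces). 9 slats, each 85 mm wide (x) and 17 mm thick, lie across the top of the two x-running rails, running the full 1311 mm width of the frame in y; along x they sit between the end posts with a 101 mm gap after the −x posts and between neighbouring slats, leaving 110 mm before the +x posts.


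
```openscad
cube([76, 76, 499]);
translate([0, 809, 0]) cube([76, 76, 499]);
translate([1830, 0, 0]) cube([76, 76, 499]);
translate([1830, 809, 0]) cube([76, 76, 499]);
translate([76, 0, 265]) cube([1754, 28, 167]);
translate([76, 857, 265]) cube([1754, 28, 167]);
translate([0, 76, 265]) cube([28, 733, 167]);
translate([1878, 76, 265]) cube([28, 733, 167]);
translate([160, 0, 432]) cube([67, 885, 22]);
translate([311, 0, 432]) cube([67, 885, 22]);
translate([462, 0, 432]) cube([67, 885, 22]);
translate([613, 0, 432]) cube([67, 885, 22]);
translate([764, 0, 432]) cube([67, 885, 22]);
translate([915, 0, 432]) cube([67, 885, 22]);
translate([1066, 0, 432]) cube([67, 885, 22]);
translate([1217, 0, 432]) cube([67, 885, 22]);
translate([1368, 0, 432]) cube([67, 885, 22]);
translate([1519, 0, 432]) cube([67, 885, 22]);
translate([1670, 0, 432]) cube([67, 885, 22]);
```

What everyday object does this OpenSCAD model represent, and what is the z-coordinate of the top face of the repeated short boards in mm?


A bed frame. The slat-top height is 454 mm.

Four posts, four rails, and a row of slats — a bed frame. Slats sit on the rails at z = 265 + 167 = 432; with slat thickness 22, the top is 454 mm.


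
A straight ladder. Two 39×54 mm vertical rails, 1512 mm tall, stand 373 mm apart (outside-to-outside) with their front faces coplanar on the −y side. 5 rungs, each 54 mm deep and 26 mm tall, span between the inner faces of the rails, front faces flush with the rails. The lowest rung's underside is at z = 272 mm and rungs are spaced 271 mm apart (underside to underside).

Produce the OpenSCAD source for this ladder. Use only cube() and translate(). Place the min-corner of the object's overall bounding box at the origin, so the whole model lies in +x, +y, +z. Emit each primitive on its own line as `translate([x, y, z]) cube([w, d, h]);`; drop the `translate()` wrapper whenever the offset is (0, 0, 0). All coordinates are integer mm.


cube([39, 54, 1512]);
translate([334, 0, 0]) cube([39, 54, 1512]);
translate([39, 0, 272]) cube([295, 54, 26]);
translate([39, 0, 543]) cube([295, 54, 26]);
translate([39, 0, 814]) cube([295, 54, 26]);
translate([39, 0, 1085]) cube([295, 54, 26]);
translate([39, 0, 1356]) cube([295, 54, 26]);


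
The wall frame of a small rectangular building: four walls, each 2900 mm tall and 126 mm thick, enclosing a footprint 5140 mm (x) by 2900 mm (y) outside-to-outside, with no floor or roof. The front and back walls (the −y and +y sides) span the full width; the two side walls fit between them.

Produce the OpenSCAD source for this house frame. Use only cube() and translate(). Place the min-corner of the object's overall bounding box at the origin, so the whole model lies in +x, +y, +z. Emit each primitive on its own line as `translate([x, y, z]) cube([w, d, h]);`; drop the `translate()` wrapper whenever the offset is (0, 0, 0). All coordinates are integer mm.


cube([5140, 126, 2900]);
translate([0, 2774, 0]) cube([5140, 126, 2900]);
translate([0, 126, 0]) cube([126, 2648, 2900]);
translate([5014, 126, 0]) cube([126, 2648, 2900]);


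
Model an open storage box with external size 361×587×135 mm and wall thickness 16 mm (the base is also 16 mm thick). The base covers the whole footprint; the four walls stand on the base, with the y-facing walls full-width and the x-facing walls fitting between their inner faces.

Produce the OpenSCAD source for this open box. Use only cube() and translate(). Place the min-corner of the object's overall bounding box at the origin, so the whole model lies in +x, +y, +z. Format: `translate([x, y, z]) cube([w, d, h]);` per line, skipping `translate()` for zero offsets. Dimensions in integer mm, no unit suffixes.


cube([361, 587, 16]);
translate([0, 0, 16]) cube([361, 16, 119]);
translate([0, 571, 16]) cube([361, 16, 119]);
translate([0, 16, 16]) cube([16, 555, 119]);
translate([345, 16, 16]) cube([16, 555, 119]);


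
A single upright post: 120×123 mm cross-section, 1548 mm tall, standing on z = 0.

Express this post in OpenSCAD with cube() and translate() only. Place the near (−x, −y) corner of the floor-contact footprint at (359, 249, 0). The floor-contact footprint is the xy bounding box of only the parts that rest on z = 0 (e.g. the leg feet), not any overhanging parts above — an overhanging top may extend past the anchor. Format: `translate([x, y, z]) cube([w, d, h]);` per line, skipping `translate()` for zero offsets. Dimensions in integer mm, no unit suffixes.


translate([359, 249, 0]) cube([120, 123, 1548]);


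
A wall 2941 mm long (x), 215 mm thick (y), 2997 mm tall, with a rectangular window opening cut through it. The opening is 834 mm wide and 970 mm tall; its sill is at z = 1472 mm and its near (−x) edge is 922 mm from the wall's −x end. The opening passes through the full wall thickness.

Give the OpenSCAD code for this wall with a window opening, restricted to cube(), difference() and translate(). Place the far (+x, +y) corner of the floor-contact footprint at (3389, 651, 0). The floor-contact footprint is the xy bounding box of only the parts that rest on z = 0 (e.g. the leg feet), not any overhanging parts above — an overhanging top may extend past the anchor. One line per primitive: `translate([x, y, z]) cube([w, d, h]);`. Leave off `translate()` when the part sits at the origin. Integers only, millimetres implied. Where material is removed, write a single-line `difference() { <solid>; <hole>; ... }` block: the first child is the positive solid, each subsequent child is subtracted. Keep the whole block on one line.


difference() { translate([448, 436, 0]) cube([2941, 215, 2997]); translate([1370, 436, 1472]) cube([834, 215, 970]); }


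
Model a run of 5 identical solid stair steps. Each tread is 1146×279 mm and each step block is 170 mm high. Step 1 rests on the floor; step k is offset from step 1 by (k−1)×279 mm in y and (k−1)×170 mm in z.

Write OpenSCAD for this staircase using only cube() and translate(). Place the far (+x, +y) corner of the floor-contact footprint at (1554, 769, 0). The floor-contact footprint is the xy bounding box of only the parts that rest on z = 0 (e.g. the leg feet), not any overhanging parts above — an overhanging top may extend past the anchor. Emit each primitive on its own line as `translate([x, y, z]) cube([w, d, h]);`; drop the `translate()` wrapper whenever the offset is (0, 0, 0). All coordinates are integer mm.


translate([408, 490, 0]) cube([1146, 279, 170]);
translate([408, 769, 170]) cube([1146, 279, 170]);
translate([408, 1048, 340]) cube([1146, 279, 170]);
translate([408, 1327, 510]) cube([1146, 279, 170]);
translate([408, 1606, 680]) cube([1146, 279, 170]);


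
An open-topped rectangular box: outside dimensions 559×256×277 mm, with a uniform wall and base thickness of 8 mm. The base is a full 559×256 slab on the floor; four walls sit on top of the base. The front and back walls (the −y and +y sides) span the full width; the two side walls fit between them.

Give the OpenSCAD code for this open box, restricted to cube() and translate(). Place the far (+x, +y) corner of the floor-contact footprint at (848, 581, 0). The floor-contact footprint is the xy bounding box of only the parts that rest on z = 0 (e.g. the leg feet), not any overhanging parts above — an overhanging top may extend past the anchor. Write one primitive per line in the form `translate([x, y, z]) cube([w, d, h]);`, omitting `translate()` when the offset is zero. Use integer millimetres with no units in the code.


translate([289, 325, 0]) cube([559, 256, 8]);
translate([289, 325, 8]) cube([559, 8, 269]);
translate([289, 573, 8]) cube([559, 8, 269]);
translate([289, 333, 8]) cube([8, 240, 269]);
translate([840, 333, 8]) cube([8, 240, 269]);


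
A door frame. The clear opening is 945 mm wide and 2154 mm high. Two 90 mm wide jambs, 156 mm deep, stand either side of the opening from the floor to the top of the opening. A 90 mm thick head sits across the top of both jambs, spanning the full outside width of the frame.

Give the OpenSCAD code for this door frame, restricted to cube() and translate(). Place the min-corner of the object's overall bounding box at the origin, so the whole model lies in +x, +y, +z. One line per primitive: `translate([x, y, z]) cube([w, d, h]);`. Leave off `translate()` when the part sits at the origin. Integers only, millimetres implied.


cube([90, 156, 2154]);
translate([1035, 0, 0]) cube([90, 156, 2154]);
translate([0, 0, 2154]) cube([1125, 156, 90]);


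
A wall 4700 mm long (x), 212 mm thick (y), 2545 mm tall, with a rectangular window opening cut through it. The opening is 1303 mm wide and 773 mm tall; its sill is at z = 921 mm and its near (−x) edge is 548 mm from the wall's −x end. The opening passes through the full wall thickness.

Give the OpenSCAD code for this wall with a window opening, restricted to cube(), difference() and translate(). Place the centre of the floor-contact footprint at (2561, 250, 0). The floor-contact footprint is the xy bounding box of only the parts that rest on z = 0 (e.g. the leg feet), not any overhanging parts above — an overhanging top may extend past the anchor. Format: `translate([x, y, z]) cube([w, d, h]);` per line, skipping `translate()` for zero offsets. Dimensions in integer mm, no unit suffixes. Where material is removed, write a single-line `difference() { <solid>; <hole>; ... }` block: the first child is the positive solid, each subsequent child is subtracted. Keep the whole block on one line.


difference() { translate([211, 144, 0]) cube([4700, 212, 2545]); translate([759, 144, 921]) cube([1303, 212, 773]); }


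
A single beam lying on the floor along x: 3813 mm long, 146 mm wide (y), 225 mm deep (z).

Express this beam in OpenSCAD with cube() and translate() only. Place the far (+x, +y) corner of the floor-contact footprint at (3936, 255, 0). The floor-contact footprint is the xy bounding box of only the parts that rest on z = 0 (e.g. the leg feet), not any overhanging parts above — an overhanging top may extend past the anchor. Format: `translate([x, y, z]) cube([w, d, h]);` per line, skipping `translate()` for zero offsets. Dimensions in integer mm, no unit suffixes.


translate([123, 109, 0]) cube([3813, 146, 225]);


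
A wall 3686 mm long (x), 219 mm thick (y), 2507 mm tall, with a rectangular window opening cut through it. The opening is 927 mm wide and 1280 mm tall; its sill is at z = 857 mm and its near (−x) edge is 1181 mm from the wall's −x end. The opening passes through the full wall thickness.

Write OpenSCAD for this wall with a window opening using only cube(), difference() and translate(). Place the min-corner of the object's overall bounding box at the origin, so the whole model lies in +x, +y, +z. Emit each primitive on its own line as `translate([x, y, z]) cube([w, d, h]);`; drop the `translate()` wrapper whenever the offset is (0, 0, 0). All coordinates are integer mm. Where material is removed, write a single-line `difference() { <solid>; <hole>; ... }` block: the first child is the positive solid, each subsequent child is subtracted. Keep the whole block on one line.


difference() { cube([3686, 219, 2507]); translate([1181, 0, 857]) cube([927, 219, 1280]); }


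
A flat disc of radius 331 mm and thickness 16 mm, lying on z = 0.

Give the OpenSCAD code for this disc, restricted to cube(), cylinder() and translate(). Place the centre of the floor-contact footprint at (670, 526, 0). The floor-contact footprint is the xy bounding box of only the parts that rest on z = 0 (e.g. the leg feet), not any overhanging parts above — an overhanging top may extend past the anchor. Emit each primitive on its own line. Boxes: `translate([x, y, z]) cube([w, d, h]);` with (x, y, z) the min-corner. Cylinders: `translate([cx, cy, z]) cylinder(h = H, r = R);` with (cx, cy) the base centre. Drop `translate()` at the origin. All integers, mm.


translate([670, 526, 0]) cylinder(h = 16, r = 331);


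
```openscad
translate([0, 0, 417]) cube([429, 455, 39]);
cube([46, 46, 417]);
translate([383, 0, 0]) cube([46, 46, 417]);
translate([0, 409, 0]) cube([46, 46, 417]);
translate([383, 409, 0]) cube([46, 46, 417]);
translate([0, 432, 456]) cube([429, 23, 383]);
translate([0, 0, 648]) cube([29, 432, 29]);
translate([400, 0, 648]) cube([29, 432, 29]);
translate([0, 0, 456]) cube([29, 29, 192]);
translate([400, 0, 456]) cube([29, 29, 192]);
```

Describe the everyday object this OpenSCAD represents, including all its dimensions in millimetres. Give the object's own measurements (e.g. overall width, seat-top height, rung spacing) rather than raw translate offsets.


A chair. The seat is a 429×455×39 mm slab with its top at z = 456 mm, on four 46×46 mm corner legs (flush with the seat edges, standing on z = 0). A flat backrest 23 mm thick, 383 mm tall, spans the full seat width and rises from the seat top along its +y edge, rear face flush with the rear of the seat. Two armrests of 29×29 mm section run along each side from the seat's front edge to the front of the backrest, top faces 221 mm above the seat top and outer faces flush with the seat's x-edges; a 29×29 mm post under the front of each armrest stands on the seat at the front corner.


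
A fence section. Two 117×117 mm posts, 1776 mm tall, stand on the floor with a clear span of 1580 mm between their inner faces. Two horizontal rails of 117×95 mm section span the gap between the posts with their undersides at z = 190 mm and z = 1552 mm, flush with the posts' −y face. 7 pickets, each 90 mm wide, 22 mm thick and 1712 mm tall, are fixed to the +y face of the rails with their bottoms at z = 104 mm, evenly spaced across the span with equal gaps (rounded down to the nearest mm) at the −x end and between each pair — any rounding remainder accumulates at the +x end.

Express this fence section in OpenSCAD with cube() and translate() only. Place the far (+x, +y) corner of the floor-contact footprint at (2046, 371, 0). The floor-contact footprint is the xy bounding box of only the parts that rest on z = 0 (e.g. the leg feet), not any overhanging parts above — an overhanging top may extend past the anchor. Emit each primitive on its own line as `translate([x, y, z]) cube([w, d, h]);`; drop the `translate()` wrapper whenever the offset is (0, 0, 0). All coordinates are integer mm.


translate([232, 254, 0]) cube([117, 117, 1776]);
translate([1929, 254, 0]) cube([117, 117, 1776]);
translate([349, 254, 190]) cube([1580, 117, 95]);
translate([349, 254, 1552]) cube([1580, 117, 95]);
translate([467, 371, 104]) cube([90, 22, 1712]);
translate([675, 371, 104]) cube([90, 22, 1712]);
translate([883, 371, 104]) cube([90, 22, 1712]);
translate([1091, 371, 104]) cube([90, 22, 1712]);
translate([1299, 371, 104]) cube([90, 22, 1712]);
translate([1507, 371, 104]) cube([90, 22, 1712]);
translate([1715, 371, 104]) cube([90, 22, 1712]);


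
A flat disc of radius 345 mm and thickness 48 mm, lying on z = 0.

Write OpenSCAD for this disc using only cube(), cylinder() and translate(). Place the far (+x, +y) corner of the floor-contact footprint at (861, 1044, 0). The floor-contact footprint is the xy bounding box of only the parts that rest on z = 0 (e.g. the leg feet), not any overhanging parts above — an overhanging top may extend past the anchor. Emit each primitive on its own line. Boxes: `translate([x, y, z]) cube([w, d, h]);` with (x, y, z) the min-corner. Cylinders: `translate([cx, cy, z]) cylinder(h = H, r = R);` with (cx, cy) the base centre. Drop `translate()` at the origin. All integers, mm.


translate([516, 699, 0]) cylinder(h = 48, r = 345);


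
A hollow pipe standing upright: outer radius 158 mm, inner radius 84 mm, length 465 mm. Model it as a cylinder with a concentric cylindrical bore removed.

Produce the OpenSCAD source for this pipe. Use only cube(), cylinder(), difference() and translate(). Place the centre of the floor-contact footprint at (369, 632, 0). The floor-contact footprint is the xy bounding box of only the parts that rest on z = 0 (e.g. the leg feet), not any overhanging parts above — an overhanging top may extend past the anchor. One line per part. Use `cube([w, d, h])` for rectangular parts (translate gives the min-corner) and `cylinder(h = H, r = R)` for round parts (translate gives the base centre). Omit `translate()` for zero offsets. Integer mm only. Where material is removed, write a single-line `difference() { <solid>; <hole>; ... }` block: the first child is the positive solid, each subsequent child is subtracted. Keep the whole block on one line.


difference() { translate([369, 632, 0]) cylinder(h = 465, r = 158); translate([369, 632, 0]) cylinder(h = 465, r = 84); }


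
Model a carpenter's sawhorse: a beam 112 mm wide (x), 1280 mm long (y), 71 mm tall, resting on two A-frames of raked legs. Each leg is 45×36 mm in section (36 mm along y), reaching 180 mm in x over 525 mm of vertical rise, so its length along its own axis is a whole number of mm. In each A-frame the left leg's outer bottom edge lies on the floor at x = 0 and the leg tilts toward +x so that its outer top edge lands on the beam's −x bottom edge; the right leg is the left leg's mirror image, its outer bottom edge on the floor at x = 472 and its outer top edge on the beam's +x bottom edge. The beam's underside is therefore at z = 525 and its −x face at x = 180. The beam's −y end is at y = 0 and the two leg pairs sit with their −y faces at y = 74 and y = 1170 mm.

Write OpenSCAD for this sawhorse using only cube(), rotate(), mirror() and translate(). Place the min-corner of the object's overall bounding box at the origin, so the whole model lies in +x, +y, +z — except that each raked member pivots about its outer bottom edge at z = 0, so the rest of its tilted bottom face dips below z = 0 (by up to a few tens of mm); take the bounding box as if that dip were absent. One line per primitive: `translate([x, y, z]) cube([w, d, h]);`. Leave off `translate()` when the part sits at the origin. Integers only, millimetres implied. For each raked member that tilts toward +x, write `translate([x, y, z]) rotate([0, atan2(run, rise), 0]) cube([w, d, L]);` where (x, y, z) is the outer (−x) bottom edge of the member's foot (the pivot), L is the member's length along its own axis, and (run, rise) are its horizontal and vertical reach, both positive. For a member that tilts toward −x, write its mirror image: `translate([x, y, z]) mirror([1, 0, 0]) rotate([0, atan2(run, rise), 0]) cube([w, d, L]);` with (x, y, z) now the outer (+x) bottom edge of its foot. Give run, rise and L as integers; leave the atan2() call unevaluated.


translate([180, 0, 525]) cube([112, 1280, 71]);
translate([0, 74, 0]) rotate([0, atan2(180, 525), 0]) cube([45, 36, 555]);
translate([472, 74, 0]) mirror([1, 0, 0]) rotate([0, atan2(180, 525), 0]) cube([45, 36, 555]);
translate([0, 1170, 0]) rotate([0, atan2(180, 525), 0]) cube([45, 36, 555]);
translate([472, 1170, 0]) mirror([1, 0, 0]) rotate([0, atan2(180, 525), 0]) cube([45, 36, 555]);


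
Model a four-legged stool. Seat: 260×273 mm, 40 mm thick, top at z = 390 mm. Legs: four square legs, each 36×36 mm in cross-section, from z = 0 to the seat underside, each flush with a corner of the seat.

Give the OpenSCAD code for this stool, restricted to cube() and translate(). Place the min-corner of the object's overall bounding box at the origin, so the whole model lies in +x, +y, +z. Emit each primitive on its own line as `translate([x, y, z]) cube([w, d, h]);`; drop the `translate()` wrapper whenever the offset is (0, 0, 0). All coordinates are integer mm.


// leg_h = 390 - 40 = 350
translate([0, 0, 350]) cube([260, 273, 40]);
cube([36, 36, 350]);
translate([224, 0, 0]) cube([36, 36, 350]);
translate([0, 237, 0]) cube([36, 36, 350]);
translate([224, 237, 0]) cube([36, 36, 350]);


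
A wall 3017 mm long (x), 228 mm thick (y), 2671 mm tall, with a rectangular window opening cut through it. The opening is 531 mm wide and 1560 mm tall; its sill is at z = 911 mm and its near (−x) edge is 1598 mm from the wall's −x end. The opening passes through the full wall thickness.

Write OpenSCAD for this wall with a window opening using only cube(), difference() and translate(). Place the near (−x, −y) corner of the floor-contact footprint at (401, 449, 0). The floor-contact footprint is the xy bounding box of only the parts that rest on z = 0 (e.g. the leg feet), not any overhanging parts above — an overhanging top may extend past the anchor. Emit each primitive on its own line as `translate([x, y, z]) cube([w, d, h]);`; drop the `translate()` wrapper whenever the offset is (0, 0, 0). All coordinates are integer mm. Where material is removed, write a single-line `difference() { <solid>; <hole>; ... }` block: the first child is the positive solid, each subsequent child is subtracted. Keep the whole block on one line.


difference() { translate([401, 449, 0]) cube([3017, 228, 2671]); translate([1999, 449, 911]) cube([531, 228, 1560]); }
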